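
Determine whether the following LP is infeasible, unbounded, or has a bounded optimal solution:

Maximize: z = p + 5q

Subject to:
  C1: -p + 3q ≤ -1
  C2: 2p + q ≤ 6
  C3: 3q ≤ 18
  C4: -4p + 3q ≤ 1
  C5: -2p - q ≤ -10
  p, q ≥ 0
C2 requires 2p + q ≤ 6, while C5 (-2p - q ≤ -10) is equivalent to 2p + q ≥ 10. Together they would need 10 ≤ 2p + q ≤ 6, which is impossible since 10 > 6. No point satisfies all constraints.

Infeasible — the constraint set is empty.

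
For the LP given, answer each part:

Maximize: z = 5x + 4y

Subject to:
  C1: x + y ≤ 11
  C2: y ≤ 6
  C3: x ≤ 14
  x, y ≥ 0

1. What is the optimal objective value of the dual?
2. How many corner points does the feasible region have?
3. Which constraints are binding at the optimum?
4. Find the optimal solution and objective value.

1. 55 (by strong duality, equal to the primal optimum)
2. 4
3. C1, y ≥ 0
4. x = 11, y = 0, z = 55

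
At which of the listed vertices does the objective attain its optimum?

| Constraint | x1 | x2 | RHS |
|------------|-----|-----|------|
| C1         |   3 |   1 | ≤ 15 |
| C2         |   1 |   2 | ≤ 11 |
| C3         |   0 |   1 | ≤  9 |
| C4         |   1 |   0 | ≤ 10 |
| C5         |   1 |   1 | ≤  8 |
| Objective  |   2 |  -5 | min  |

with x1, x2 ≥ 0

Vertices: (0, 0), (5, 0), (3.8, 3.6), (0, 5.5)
Evaluating z = 2x1 - 5x2 at each vertex:
  (0, 0): z = 0
  (5, 0): z = 10
  (3.8, 3.6): z = -10.4
  (0, 5.5): z = -27.5

The smallest value is z = -27.5, attained at (0, 5.5).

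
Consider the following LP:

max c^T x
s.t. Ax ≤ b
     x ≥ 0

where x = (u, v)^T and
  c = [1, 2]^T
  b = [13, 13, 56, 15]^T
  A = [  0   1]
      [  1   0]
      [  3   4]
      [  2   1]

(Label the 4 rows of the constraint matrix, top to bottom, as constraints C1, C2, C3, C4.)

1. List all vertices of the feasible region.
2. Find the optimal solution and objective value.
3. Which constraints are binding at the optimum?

1. (0, 0), (7.5, 0), (1, 13), (0, 13)
2. u = 1, v = 13, z = 27
3. C1, C4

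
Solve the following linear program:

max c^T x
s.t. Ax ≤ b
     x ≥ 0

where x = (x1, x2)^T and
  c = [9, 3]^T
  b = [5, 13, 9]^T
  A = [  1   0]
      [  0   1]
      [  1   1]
x1 = 5, x2 = 4, z = 57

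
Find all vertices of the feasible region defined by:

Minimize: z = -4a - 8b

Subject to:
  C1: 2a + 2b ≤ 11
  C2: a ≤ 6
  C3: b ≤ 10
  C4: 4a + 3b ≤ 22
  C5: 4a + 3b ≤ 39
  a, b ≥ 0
Each vertex is the intersection of two constraint boundaries that also satisfies all remaining constraints:
  a = 0 and b = 0 → (0, 0)
  2a + 2b = 11 and 4a + 3b = 22 → (5.5, 0)
  2a + 2b = 11 and a = 0 → (0, 5.5)

Vertices: (0, 0), (5.5, 0), (0, 5.5)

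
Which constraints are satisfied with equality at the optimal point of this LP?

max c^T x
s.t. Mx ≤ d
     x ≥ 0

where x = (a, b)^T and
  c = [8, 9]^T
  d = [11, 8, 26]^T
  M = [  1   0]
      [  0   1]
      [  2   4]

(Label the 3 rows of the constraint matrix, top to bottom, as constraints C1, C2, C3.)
Optimal: a = 11, b = 1
Slack at optimum:
  C1: slack = 0 (binding)
  C2: slack = 7
  C3: slack = 0 (binding)
  a ≥ 0: a = 11
  b ≥ 0: b = 1
Binding constraints: C1, C3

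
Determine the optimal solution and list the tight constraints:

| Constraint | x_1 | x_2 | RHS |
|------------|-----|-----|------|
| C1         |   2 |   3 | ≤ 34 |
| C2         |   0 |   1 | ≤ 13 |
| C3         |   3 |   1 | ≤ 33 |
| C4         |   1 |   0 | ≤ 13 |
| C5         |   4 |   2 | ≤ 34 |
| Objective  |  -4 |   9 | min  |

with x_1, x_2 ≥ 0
Optimal: x_1 = 8.5, x_2 = 0
Slack at optimum:
  C1: slack = 17
  C2: slack = 13
  C3: slack = 7.5
  C4: slack = 4.5
  C5: slack = 0 (binding)
  x_1 ≥ 0: x_1 = 8.5
  x_2 ≥ 0: x_2 = 0 (binding)
Binding constraints: C5, x_2 ≥ 0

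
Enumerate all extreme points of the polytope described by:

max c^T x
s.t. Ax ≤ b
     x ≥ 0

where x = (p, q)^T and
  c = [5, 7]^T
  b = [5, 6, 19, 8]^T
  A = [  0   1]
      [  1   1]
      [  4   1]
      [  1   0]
Each vertex is the intersection of two constraint boundaries that also satisfies all remaining constraints:
  p = 0 and q = 0 → (0, 0)
  4p + q = 19 and q = 0 → (4.75, 0)
  p + q = 6 and 4p + q = 19 → (4.333, 1.667)
  q = 5 and p + q = 6 → (1, 5)
  q = 5 and p = 0 → (0, 5)

Vertices: (0, 0), (4.75, 0), (4.333, 1.667), (1, 5), (0, 5)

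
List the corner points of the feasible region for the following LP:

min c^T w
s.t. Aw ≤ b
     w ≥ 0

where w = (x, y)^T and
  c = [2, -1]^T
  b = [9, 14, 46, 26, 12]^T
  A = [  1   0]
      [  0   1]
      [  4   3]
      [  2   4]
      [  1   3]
Each vertex is the intersection of two constraint boundaries that also satisfies all remaining constraints:
  x = 0 and y = 0 → (0, 0)
  x = 9 and y = 0 → (9, 0)
  x = 9 and x + 3y = 12 → (9, 1)
  x + 3y = 12 and x = 0 → (0, 4)

Vertices: (0, 0), (9, 0), (9, 1), (0, 4)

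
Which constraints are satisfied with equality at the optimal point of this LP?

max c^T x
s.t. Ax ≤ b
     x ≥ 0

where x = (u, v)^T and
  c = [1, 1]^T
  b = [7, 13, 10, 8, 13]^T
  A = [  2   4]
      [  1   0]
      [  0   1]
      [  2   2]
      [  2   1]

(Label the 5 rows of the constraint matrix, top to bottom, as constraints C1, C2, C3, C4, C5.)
Optimal: u = 3.5, v = 0
Slack at optimum:
  C1: slack = 0 (binding)
  C2: slack = 9.5
  C3: slack = 10
  C4: slack = 1
  C5: slack = 6
  u ≥ 0: u = 3.5
  v ≥ 0: v = 0 (binding)
Binding constraints: C1, v ≥ 0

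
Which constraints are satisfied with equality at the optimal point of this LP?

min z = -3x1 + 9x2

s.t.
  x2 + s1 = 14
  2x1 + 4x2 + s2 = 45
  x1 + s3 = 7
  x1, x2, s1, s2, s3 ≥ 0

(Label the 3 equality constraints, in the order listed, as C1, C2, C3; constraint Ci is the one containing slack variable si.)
Optimal: x1 = 7, x2 = 0
Slack at optimum:
  C1: slack = 14
  C2: slack = 31
  C3: slack = 0 (binding)
  x1 ≥ 0: x1 = 7
  x2 ≥ 0: x2 = 0 (binding)
Binding constraints: C3, x2 ≥ 0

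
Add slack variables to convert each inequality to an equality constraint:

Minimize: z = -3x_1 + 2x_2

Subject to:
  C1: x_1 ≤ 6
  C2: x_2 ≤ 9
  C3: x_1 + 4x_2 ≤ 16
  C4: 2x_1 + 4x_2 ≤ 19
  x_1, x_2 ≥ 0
min z = -3x_1 + 2x_2

s.t.
  x_1 + s1 = 6
  x_2 + s2 = 9
  x_1 + 4x_2 + s3 = 16
  2x_1 + 4x_2 + s4 = 19
  x_1, x_2, s1, s2, s3, s4 ≥ 0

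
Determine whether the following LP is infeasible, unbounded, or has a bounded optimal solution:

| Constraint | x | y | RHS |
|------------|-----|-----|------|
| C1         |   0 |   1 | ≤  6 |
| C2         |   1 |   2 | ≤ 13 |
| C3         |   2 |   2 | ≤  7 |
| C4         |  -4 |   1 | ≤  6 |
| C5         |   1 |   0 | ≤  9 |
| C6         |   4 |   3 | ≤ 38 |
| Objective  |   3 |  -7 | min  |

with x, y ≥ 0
The point (0, 3.5) satisfies every constraint, so the LP is feasible; the constraints give x ≤ 9 and y ≤ 6, which with x, y ≥ 0 keep the feasible region inside a bounded box. A feasible, bounded LP attains a finite optimum at a vertex.

Evaluating z = 3x - 7y at each vertex:
  (0, 0): z = 0
  (3.5, 0): z = 10.5
  (0, 3.5): z = -24.5

The LP has an optimal solution: (0, 3.5) with z = -24.5.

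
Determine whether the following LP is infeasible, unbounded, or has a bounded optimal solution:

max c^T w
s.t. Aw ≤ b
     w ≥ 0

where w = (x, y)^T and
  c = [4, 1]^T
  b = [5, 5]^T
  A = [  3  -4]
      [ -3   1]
Feasible point: (0, 0) satisfies every constraint, so the LP is feasible.
Direction d = (1, 1): for each constraint row a, a·d ≤ 0 —
  (3)(1) + (-4)(1) = -1 ≤ 0
  (-3)(1) + (1)(1) = -2 ≤ 0
and d ≥ 0, so (0, 0) + t·d stays feasible for every t ≥ 0. Along this ray z = 4x + y changes by 5 per unit t, so z → +∞.

The LP is unbounded; z can be made arbitrarily large.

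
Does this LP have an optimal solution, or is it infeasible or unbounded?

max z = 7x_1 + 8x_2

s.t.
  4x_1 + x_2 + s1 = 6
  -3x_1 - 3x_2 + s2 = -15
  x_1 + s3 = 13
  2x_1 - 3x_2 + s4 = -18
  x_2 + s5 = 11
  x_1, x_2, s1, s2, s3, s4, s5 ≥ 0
The point (0, 6) satisfies every constraint, so the LP is feasible; the constraints give x_1 ≤ 13 and x_2 ≤ 11, which with x_1, x_2 ≥ 0 keep the feasible region inside a bounded box. A feasible, bounded LP attains a finite optimum at a vertex.

Evaluating z = 7x_1 + 8x_2 at each vertex:
  (0, 6): z = 48

The LP has an optimal solution: (0, 6) with z = 48.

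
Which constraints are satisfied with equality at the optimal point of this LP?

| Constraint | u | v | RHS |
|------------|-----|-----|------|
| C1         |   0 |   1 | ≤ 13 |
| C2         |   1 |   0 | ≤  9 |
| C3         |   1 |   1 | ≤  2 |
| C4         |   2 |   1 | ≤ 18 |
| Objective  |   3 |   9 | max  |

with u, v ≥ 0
Optimal: u = 0, v = 2
Slack at optimum:
  C1: slack = 11
  C2: slack = 9
  C3: slack = 0 (binding)
  C4: slack = 16
  u ≥ 0: u = 0 (binding)
  v ≥ 0: v = 2
Binding constraints: C3, u ≥ 0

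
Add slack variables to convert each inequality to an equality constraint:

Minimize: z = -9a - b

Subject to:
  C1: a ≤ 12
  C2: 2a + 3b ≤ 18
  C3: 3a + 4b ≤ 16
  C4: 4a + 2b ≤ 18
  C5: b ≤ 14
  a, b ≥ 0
min z = -9a - b

s.t.
  a + s1 = 12
  2a + 3b + s2 = 18
  3a + 4b + s3 = 16
  4a + 2b + s4 = 18
  b + s5 = 14
  a, b, s1, s2, s3, s4, s5 ≥ 0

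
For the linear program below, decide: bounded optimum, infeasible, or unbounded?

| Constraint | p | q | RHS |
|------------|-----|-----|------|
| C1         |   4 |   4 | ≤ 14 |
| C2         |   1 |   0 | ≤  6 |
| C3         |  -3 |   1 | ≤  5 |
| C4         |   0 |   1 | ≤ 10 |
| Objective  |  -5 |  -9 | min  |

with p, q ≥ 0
The point (0, 3.5) satisfies every constraint, so the LP is feasible; the constraints give p ≤ 6 and q ≤ 10, which with p, q ≥ 0 keep the feasible region inside a bounded box. A feasible, bounded LP attains a finite optimum at a vertex.

Feasible with finite optimum z* = -31.5 at (0, 3.5).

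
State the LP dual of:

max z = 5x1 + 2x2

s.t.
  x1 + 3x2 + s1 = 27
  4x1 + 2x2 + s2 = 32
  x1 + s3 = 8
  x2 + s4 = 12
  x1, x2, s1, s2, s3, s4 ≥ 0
Minimize: z = 27y1 + 32y2 + 8y3 + 12y4

Subject to:
  C1: -y1 - 4y2 - y3 ≤ -5
  C2: -3y1 - 2y2 - y4 ≤ -2
  y1, y2, y3, y4 ≥ 0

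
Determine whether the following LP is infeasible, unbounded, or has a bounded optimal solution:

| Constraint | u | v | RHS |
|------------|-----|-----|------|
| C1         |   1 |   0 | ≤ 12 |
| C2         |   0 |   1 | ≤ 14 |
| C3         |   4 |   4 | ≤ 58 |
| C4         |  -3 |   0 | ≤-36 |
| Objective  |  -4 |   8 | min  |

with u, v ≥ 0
The point (12, 0) satisfies every constraint, so the LP is feasible; the constraints give u ≤ 12 and v ≤ 14, which with u, v ≥ 0 keep the feasible region inside a bounded box. A feasible, bounded LP attains a finite optimum at a vertex.

Evaluating z = -4u + 8v at each vertex:
  (12, 0): z = -48
  (12, 2.5): z = -28

Bounded optimum: z* = -48 at (12, 0).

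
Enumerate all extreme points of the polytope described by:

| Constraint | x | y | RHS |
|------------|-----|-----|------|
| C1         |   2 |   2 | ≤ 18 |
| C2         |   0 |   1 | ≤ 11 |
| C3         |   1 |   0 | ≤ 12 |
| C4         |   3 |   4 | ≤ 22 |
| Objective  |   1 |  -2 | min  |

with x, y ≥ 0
Each vertex is the intersection of two constraint boundaries that also satisfies all remaining constraints:
  x = 0 and y = 0 → (0, 0)
  3x + 4y = 22 and y = 0 → (7.333, 0)
  3x + 4y = 22 and x = 0 → (0, 5.5)

Vertices: (0, 0), (7.333, 0), (0, 5.5)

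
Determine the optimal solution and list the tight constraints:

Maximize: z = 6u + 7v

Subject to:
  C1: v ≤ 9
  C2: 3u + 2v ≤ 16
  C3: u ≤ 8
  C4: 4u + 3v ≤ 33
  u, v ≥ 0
Optimal: u = 0, v = 8
Binding: C2, u ≥ 0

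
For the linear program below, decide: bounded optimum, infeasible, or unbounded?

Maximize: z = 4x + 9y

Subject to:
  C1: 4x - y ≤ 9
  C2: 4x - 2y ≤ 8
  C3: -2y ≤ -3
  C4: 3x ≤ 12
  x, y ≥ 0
Feasible point: (0, 2) satisfies every constraint, so the LP is feasible.
Direction d = (0, 1): for each constraint row a, a·d ≤ 0 —
  (4)(0) + (-1)(1) = -1 ≤ 0
  (4)(0) + (-2)(1) = -2 ≤ 0
  (0)(0) + (-2)(1) = -2 ≤ 0
  (3)(0) + (0)(1) = 0 ≤ 0
and d ≥ 0, so (0, 2) + t·d stays feasible for every t ≥ 0. Along this ray z = 4x + 9y changes by 9 per unit t, so z → +∞.

Unbounded: there is a feasible ray along which z → +∞.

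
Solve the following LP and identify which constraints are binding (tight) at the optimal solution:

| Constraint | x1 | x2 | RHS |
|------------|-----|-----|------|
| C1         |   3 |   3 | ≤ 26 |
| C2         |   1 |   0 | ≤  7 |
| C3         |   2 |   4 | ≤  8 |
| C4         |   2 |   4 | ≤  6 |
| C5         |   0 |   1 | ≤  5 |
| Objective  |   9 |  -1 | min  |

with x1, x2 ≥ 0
Optimal: x1 = 0, x2 = 1.5
Binding: C4, x1 ≥ 0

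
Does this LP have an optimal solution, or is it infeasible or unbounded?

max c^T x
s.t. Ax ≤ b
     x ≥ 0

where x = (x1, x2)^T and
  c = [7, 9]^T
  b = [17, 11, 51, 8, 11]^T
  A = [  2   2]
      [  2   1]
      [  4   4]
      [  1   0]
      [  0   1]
The point (0, 8.5) satisfies every constraint, so the LP is feasible; the constraints give x1 ≤ 8 and x2 ≤ 11, which with x1, x2 ≥ 0 keep the feasible region inside a bounded box. A feasible, bounded LP attains a finite optimum at a vertex.

Evaluating z = 7x1 + 9x2 at each vertex:
  (0, 0): z = 0
  (5.5, 0): z = 38.5
  (2.5, 6): z = 71.5
  (0, 8.5): z = 76.5

The LP has an optimal solution: (0, 8.5) with z = 76.5.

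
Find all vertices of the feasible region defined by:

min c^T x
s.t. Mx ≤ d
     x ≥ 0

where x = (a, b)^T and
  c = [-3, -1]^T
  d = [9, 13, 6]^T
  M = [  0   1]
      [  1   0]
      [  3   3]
Each vertex is the intersection of two constraint boundaries that also satisfies all remaining constraints:
  a = 0 and b = 0 → (0, 0)
  3a + 3b = 6 and b = 0 → (2, 0)
  3a + 3b = 6 and a = 0 → (0, 2)

Vertices: (0, 0), (2, 0), (0, 2)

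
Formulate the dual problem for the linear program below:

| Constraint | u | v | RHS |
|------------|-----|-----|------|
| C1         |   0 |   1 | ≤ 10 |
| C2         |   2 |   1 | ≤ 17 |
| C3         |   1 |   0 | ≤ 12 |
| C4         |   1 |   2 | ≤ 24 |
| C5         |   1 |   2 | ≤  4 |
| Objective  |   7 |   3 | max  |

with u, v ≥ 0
Minimize: z = 10y1 + 17y2 + 12y3 + 24y4 + 4y5

Subject to:
  C1: -2y2 - y3 - y4 - y5 ≤ -7
  C2: -y1 - y2 - 2y4 - 2y5 ≤ -3
  y1, y2, y3, y4, y5 ≥ 0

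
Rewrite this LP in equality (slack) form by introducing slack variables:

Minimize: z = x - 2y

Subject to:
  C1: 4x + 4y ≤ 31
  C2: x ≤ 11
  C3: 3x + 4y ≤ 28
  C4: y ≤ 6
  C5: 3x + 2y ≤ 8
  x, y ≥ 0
min z = x - 2y

s.t.
  4x + 4y + s1 = 31
  x + s2 = 11
  3x + 4y + s3 = 28
  y + s4 = 6
  3x + 2y + s5 = 8
  x, y, s1, s2, s3, s4, s5 ≥ 0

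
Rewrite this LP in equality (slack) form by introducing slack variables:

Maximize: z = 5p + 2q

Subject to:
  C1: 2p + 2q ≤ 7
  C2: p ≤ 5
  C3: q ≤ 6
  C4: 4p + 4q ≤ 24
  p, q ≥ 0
max z = 5p + 2q

s.t.
  2p + 2q + s1 = 7
  p + s2 = 5
  q + s3 = 6
  4p + 4q + s4 = 24
  p, q, s1, s2, s3, s4 ≥ 0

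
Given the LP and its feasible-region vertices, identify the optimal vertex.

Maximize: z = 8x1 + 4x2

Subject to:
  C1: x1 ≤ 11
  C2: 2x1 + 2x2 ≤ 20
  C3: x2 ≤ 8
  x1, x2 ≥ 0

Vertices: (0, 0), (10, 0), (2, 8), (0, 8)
(10, 0) with z = 80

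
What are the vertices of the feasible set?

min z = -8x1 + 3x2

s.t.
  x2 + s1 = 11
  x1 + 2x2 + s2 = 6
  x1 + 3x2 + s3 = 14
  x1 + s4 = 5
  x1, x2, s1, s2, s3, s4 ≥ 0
Each vertex is the intersection of two constraint boundaries that also satisfies all remaining constraints:
  x1 = 0 and x2 = 0 → (0, 0)
  x1 = 5 and x2 = 0 → (5, 0)
  x1 + 2x2 = 6 and x1 = 5 → (5, 0.5)
  x1 + 2x2 = 6 and x1 = 0 → (0, 3)

Vertices: (0, 0), (5, 0), (5, 0.5), (0, 3)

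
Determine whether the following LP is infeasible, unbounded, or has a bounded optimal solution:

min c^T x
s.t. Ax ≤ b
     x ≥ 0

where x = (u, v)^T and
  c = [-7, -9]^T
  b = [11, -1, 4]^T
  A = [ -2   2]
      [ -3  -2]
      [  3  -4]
Feasible point: (0, 1) satisfies every constraint, so the LP is feasible.
Direction d = (1, 1): for each constraint row a, a·d ≤ 0 —
  (-2)(1) + (2)(1) = 0 ≤ 0
  (-3)(1) + (-2)(1) = -5 ≤ 0
  (3)(1) + (-4)(1) = -1 ≤ 0
and d ≥ 0, so (0, 1) + t·d stays feasible for every t ≥ 0. Along this ray z = -7u - 9v changes by -16 per unit t, so z → −∞.

Unbounded: there is a feasible ray along which z → −∞.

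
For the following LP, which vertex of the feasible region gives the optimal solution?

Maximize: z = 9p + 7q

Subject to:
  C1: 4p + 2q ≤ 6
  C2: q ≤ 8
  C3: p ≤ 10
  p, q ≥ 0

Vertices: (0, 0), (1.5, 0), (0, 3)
Evaluating z = 9p + 7q at each vertex:
  (0, 0): z = 0
  (1.5, 0): z = 13.5
  (0, 3): z = 21

The largest value is z = 21, attained at (0, 3).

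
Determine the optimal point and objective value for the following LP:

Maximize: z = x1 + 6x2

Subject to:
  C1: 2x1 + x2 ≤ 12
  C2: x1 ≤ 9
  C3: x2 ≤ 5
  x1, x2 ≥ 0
Each vertex is the intersection of two constraint boundaries that also satisfies all remaining constraints:
  x1 = 0 and x2 = 0 → (0, 0)
  2x1 + x2 = 12 and x2 = 0 → (6, 0)
  2x1 + x2 = 12 and x2 = 5 → (3.5, 5)
  x2 = 5 and x1 = 0 → (0, 5)

Evaluating z = x1 + 6x2 at each vertex:
  (0, 0): z = 0
  (6, 0): z = 6
  (3.5, 5): z = 33.5
  (0, 5): z = 30

The maximum is at (3.5, 5) with z = 33.5.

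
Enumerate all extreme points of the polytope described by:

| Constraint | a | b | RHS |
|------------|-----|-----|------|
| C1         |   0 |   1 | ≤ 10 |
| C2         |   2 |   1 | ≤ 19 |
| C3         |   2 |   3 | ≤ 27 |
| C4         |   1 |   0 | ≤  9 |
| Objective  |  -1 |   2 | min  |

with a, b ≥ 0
Each vertex is the intersection of two constraint boundaries that also satisfies all remaining constraints:
  a = 0 and b = 0 → (0, 0)
  a = 9 and b = 0 → (9, 0)
  2a + b = 19 and a = 9 → (9, 1)
  2a + b = 19 and 2a + 3b = 27 → (7.5, 4)
  2a + 3b = 27 and a = 0 → (0, 9)

Vertices: (0, 0), (9, 0), (9, 1), (7.5, 4), (0, 9)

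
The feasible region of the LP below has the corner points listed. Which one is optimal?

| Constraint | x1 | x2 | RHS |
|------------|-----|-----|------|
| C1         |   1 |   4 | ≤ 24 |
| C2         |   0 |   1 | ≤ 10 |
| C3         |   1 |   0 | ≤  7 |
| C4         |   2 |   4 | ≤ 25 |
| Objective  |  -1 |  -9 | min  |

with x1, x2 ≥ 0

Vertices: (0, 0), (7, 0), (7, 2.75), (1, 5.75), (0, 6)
(0, 6) with z = -54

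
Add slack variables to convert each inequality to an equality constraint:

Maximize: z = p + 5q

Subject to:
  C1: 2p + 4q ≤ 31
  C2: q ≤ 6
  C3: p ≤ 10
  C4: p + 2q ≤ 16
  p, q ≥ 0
max z = p + 5q

s.t.
  2p + 4q + s1 = 31
  q + s2 = 6
  p + s3 = 10
  p + 2q + s4 = 16
  p, q, s1, s2, s3, s4 ≥ 0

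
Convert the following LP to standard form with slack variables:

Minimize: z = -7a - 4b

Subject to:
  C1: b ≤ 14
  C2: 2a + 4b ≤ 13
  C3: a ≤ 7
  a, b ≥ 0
min z = -7a - 4b

s.t.
  b + s1 = 14
  2a + 4b + s2 = 13
  a + s3 = 7
  a, b, s1, s2, s3 ≥ 0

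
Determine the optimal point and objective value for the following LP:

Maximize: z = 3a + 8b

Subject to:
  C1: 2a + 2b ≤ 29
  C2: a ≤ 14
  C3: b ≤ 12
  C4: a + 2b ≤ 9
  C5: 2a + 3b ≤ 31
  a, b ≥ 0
a = 0, b = 4.5, z = 36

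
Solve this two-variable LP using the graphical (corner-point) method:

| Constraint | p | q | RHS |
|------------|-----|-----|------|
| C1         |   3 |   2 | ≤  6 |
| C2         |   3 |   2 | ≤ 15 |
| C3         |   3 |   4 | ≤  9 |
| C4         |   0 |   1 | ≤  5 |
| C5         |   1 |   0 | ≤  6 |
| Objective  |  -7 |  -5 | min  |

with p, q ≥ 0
Each vertex is the intersection of two constraint boundaries that also satisfies all remaining constraints:
  p = 0 and q = 0 → (0, 0)
  3p + 2q = 6 and q = 0 → (2, 0)
  3p + 2q = 6 and 3p + 4q = 9 → (1, 1.5)
  3p + 4q = 9 and p = 0 → (0, 2.25)

Evaluating z = -7p - 5q at each vertex:
  (0, 0): z = 0
  (2, 0): z = -14
  (1, 1.5): z = -14.5
  (0, 2.25): z = -11.25

The minimum is at (1, 1.5) with z = -14.5.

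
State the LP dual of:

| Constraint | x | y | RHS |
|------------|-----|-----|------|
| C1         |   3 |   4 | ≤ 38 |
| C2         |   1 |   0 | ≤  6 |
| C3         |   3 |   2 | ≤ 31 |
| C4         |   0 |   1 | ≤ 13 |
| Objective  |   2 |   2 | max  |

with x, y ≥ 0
Minimize: z = 38y1 + 6y2 + 31y3 + 13y4

Subject to:
  C1: -3y1 - y2 - 3y3 ≤ -2
  C2: -4y1 - 2y3 - y4 ≤ -2
  y1, y2, y3, y4 ≥ 0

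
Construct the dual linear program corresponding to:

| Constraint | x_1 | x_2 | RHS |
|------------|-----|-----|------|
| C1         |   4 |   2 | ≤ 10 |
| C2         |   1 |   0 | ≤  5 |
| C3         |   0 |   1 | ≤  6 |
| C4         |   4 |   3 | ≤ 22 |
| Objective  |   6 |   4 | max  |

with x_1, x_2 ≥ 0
Minimize: z = 10y1 + 5y2 + 6y3 + 22y4

Subject to:
  C1: -4y1 - y2 - 4y4 ≤ -6
  C2: -2y1 - y3 - 3y4 ≤ -4
  y1, y2, y3, y4 ≥ 0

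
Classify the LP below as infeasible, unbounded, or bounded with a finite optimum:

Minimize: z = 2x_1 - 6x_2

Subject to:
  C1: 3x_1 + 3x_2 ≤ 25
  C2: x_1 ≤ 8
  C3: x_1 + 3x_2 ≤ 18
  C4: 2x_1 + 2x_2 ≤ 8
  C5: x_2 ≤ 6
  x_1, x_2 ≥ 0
The point (0, 4) satisfies every constraint, so the LP is feasible; the constraints give x_1 ≤ 8 and x_2 ≤ 6, which with x_1, x_2 ≥ 0 keep the feasible region inside a bounded box. A feasible, bounded LP attains a finite optimum at a vertex.

Evaluating z = 2x_1 - 6x_2 at each vertex:
  (0, 0): z = 0
  (4, 0): z = 8
  (0, 4): z = -24

The LP has an optimal solution: (0, 4) with z = -24.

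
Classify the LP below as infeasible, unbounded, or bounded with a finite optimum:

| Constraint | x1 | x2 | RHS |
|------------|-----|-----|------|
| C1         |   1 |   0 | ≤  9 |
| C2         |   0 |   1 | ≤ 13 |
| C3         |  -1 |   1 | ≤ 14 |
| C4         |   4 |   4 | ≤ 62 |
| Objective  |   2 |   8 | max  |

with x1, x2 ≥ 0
The point (2.5, 13) satisfies every constraint, so the LP is feasible; the constraints give x1 ≤ 9 and x2 ≤ 13, which with x1, x2 ≥ 0 keep the feasible region inside a bounded box. A feasible, bounded LP attains a finite optimum at a vertex.

Evaluating z = 2x1 + 8x2 at each vertex:
  (0, 0): z = 0
  (9, 0): z = 18
  (9, 6.5): z = 70
  (2.5, 13): z = 109
  (0, 13): z = 104

The LP has an optimal solution: (2.5, 13) with z = 109.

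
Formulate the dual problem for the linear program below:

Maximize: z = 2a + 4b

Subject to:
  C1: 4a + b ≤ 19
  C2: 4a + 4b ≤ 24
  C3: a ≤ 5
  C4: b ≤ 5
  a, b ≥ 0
Minimize: z = 19y1 + 24y2 + 5y3 + 5y4

Subject to:
  C1: -4y1 - 4y2 - y3 ≤ -2
  C2: -y1 - 4y2 - y4 ≤ -4
  y1, y2, y3, y4 ≥ 0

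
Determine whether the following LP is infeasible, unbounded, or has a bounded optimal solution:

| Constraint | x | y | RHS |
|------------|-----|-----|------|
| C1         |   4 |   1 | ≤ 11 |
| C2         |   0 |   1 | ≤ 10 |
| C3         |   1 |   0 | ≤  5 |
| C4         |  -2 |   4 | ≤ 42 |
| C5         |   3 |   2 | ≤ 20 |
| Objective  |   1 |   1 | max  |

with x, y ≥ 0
The point (0, 10) satisfies every constraint, so the LP is feasible; the constraints give x ≤ 5 and y ≤ 10, which with x, y ≥ 0 keep the feasible region inside a bounded box. A feasible, bounded LP attains a finite optimum at a vertex.

Evaluating z = x + y at each vertex:
  (0, 0): z = 0
  (2.75, 0): z = 2.75
  (0.4, 9.4): z = 9.8
  (0, 10): z = 10

Bounded optimum: z* = 10 at (0, 10).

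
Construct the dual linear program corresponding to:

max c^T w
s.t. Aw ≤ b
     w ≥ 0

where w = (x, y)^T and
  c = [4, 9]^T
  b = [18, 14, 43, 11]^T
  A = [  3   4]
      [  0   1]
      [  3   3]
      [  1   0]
Minimize: z = 18y1 + 14y2 + 43y3 + 11y4

Subject to:
  C1: -3y1 - 3y3 - y4 ≤ -4
  C2: -4y1 - y2 - 3y3 ≤ -9
  y1, y2, y3, y4 ≥ 0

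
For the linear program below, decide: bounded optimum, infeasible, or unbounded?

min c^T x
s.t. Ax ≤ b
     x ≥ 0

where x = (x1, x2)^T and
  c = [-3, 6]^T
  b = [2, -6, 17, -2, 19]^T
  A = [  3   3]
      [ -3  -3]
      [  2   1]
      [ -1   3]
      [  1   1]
One constraint requires 3x1 + 3x2 ≤ 2, while the constraint -3x1 - 3x2 ≤ -6 is equivalent to 3x1 + 3x2 ≥ 6. Together they would need 6 ≤ 3x1 + 3x2 ≤ 2, which is impossible since 6 > 2. No point satisfies all constraints.

Infeasible — the constraint set is empty.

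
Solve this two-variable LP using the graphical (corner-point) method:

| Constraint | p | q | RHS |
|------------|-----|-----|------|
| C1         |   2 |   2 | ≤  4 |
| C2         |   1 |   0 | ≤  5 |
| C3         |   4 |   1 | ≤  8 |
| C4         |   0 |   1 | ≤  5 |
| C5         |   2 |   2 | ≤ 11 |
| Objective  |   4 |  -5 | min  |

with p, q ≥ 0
Each vertex is the intersection of two constraint boundaries that also satisfies all remaining constraints:
  p = 0 and q = 0 → (0, 0)
  2p + 2q = 4 and 4p + q = 8 → (2, 0)
  2p + 2q = 4 and p = 0 → (0, 2)

Evaluating z = 4p - 5q at each vertex:
  (0, 0): z = 0
  (2, 0): z = 8
  (0, 2): z = -10

The minimum is at (0, 2) with z = -10.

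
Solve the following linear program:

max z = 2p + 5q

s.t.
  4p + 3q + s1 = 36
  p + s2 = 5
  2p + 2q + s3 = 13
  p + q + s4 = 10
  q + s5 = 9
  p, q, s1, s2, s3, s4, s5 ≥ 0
Each vertex is the intersection of two constraint boundaries that also satisfies all remaining constraints:
  p = 0 and q = 0 → (0, 0)
  p = 5 and q = 0 → (5, 0)
  p = 5 and 2p + 2q = 13 → (5, 1.5)
  2p + 2q = 13 and p = 0 → (0, 6.5)

Evaluating z = 2p + 5q at each vertex:
  (0, 0): z = 0
  (5, 0): z = 10
  (5, 1.5): z = 17.5
  (0, 6.5): z = 32.5

The maximum is at (0, 6.5) with z = 32.5.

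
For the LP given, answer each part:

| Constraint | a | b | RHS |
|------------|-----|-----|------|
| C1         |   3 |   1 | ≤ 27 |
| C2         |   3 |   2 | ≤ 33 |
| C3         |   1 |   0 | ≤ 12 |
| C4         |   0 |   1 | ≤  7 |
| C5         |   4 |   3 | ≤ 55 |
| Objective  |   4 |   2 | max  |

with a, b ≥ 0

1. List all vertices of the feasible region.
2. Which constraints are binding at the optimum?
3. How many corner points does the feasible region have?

1. (0, 0), (9, 0), (7, 6), (6.333, 7), (0, 7)
2. C1, C2
3. 5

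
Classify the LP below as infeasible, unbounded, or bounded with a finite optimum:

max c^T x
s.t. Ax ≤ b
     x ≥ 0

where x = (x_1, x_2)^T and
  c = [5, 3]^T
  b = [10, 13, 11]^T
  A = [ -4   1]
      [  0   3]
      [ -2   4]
Feasible point: (0, 0) satisfies every constraint, so the LP is feasible.
Direction d = (1, 0): for each constraint row a, a·d ≤ 0 —
  (-4)(1) + (1)(0) = -4 ≤ 0
  (0)(1) + (3)(0) = 0 ≤ 0
  (-2)(1) + (4)(0) = -2 ≤ 0
and d ≥ 0, so (0, 0) + t·d stays feasible for every t ≥ 0. Along this ray z = 5x_1 + 3x_2 changes by 5 per unit t, so z → +∞.

Unbounded: there is a feasible ray along which z → +∞.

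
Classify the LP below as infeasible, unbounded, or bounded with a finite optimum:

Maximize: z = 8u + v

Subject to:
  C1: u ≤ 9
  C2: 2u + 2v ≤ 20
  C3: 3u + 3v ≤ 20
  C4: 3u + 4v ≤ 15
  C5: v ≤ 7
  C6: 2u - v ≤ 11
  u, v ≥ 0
The point (5, 0) satisfies every constraint, so the LP is feasible; the constraints give u ≤ 9 and v ≤ 7, which with u, v ≥ 0 keep the feasible region inside a bounded box. A feasible, bounded LP attains a finite optimum at a vertex.

Evaluating z = 8u + v at each vertex:
  (0, 0): z = 0
  (5, 0): z = 40
  (0, 3.75): z = 3.75

Feasible with finite optimum z* = 40 at (5, 0).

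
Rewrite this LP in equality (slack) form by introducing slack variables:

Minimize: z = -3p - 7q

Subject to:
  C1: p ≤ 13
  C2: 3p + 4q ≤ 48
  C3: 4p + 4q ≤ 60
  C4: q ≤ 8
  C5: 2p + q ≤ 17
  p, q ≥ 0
min z = -3p - 7q

s.t.
  p + s1 = 13
  3p + 4q + s2 = 48
  4p + 4q + s3 = 60
  q + s4 = 8
  2p + q + s5 = 17
  p, q, s1, s2, s3, s4, s5 ≥ 0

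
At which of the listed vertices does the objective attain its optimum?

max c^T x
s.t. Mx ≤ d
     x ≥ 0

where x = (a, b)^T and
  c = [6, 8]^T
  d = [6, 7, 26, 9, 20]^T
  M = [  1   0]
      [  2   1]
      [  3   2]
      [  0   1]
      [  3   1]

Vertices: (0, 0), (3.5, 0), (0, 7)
Evaluating z = 6a + 8b at each vertex:
  (0, 0): z = 0
  (3.5, 0): z = 21
  (0, 7): z = 56

The largest value is z = 56, attained at (0, 7).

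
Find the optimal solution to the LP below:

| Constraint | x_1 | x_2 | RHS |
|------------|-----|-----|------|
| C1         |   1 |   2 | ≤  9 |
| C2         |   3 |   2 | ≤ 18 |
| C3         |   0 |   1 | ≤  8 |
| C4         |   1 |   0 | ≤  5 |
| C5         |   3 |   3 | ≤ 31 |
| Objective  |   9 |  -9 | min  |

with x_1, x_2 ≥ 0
Each vertex is the intersection of two constraint boundaries that also satisfies all remaining constraints:
  x_1 = 0 and x_2 = 0 → (0, 0)
  x_1 = 5 and x_2 = 0 → (5, 0)
  3x_1 + 2x_2 = 18 and x_1 = 5 → (5, 1.5)
  x_1 + 2x_2 = 9 and 3x_1 + 2x_2 = 18 → (4.5, 2.25)
  x_1 + 2x_2 = 9 and x_1 = 0 → (0, 4.5)

Evaluating z = 9x_1 - 9x_2 at each vertex:
  (0, 0): z = 0
  (5, 0): z = 45
  (5, 1.5): z = 31.5
  (4.5, 2.25): z = 20.25
  (0, 4.5): z = -40.5

The minimum is at (0, 4.5) with z = -40.5.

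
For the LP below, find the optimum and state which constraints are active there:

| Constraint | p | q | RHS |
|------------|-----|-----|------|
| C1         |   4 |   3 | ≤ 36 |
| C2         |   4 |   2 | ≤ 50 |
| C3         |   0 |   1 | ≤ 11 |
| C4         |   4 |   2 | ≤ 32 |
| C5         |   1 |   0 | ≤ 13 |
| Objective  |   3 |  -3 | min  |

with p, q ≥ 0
Optimal: p = 0, q = 11
Binding: C3, p ≥ 0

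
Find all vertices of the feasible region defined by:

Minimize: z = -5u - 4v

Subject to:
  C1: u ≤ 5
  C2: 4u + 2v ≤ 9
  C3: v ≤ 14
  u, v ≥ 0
Each vertex is the intersection of two constraint boundaries that also satisfies all remaining constraints:
  u = 0 and v = 0 → (0, 0)
  4u + 2v = 9 and v = 0 → (2.25, 0)
  4u + 2v = 9 and u = 0 → (0, 4.5)

Vertices: (0, 0), (2.25, 0), (0, 4.5)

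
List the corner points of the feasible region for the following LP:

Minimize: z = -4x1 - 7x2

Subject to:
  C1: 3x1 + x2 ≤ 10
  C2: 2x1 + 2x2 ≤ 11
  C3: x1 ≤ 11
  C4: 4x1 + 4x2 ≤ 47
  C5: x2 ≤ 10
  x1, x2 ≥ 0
Each vertex is the intersection of two constraint boundaries that also satisfies all remaining constraints:
  x1 = 0 and x2 = 0 → (0, 0)
  3x1 + x2 = 10 and x2 = 0 → (3.333, 0)
  3x1 + x2 = 10 and 2x1 + 2x2 = 11 → (2.25, 3.25)
  2x1 + 2x2 = 11 and x1 = 0 → (0, 5.5)

Vertices: (0, 0), (3.333, 0), (2.25, 3.25), (0, 5.5)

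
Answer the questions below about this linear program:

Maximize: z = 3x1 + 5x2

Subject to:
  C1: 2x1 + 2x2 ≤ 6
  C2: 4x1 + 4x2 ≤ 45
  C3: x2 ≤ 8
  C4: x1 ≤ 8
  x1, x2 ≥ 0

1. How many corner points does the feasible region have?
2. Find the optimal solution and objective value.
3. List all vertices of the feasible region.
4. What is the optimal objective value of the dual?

1. 3
2. x1 = 0, x2 = 3, z = 15
3. (0, 0), (3, 0), (0, 3)
4. 15 (by strong duality, equal to the primal optimum)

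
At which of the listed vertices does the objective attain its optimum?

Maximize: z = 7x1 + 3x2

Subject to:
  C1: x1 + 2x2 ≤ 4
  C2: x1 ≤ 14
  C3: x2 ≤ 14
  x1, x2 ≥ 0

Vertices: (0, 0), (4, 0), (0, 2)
(4, 0) with z = 28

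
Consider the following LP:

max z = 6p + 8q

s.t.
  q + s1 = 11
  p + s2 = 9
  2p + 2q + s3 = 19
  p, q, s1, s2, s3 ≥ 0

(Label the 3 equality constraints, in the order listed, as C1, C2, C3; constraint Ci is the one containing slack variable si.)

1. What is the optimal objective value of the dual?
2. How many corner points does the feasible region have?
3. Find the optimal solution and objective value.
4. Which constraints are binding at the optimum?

1. 76 (by strong duality, equal to the primal optimum)
2. 4
3. p = 0, q = 9.5, z = 76
4. C3, p ≥ 0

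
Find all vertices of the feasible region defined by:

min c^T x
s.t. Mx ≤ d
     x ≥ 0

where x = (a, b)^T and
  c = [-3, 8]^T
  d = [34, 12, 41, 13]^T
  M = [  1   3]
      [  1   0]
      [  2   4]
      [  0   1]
Each vertex is the intersection of two constraint boundaries that also satisfies all remaining constraints:
  a = 0 and b = 0 → (0, 0)
  a = 12 and b = 0 → (12, 0)
  a = 12 and 2a + 4b = 41 → (12, 4.25)
  2a + 4b = 41 and a = 0 → (0, 10.25)

Vertices: (0, 0), (12, 0), (12, 4.25), (0, 10.25)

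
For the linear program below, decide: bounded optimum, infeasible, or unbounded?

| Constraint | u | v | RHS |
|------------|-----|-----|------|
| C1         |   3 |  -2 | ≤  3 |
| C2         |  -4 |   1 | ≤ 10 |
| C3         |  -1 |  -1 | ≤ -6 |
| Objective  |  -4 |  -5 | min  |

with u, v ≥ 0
Feasible point: (0, 6) satisfies every constraint, so the LP is feasible.
Direction d = (2, 3): for each constraint row a, a·d ≤ 0 —
  (3)(2) + (-2)(3) = 0 ≤ 0
  (-4)(2) + (1)(3) = -5 ≤ 0
  (-1)(2) + (-1)(3) = -5 ≤ 0
and d ≥ 0, so (0, 6) + t·d stays feasible for every t ≥ 0. Along this ray z = -4u - 5v changes by -23 per unit t, so z → −∞.

The LP is unbounded; z can be made arbitrarily small.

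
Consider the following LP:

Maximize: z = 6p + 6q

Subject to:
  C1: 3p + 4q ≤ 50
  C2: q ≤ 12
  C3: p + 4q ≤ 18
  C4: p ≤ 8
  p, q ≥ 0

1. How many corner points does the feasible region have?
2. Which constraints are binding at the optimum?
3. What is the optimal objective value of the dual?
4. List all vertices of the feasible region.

1. 4
2. C3, C4
3. 63 (by strong duality, equal to the primal optimum)
4. (0, 0), (8, 0), (8, 2.5), (0, 4.5)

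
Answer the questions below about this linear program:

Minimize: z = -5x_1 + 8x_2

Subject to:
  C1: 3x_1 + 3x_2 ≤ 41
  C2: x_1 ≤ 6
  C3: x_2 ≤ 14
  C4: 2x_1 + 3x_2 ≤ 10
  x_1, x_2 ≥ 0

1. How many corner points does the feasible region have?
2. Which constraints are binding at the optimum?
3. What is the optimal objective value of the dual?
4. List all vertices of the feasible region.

1. 3
2. C4, x_2 ≥ 0
3. -25 (by strong duality, equal to the primal optimum)
4. (0, 0), (5, 0), (0, 3.333)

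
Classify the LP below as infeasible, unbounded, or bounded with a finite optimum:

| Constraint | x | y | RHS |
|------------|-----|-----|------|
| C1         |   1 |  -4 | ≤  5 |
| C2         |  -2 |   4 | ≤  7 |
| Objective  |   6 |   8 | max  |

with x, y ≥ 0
Feasible point: (0, 0) satisfies every constraint, so the LP is feasible.
Direction d = (4, 1): for each constraint row a, a·d ≤ 0 —
  (1)(4) + (-4)(1) = 0 ≤ 0
  (-2)(4) + (4)(1) = -4 ≤ 0
and d ≥ 0, so (0, 0) + t·d stays feasible for every t ≥ 0. Along this ray z = 6x + 8y changes by 32 per unit t, so z → +∞.

The LP is unbounded; z can be made arbitrarily large.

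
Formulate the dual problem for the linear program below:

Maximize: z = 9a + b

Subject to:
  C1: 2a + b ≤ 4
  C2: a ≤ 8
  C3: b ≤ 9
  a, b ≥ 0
Minimize: z = 4y1 + 8y2 + 9y3

Subject to:
  C1: -2y1 - y2 ≤ -9
  C2: -y1 - y3 ≤ -1
  y1, y2, y3 ≥ 0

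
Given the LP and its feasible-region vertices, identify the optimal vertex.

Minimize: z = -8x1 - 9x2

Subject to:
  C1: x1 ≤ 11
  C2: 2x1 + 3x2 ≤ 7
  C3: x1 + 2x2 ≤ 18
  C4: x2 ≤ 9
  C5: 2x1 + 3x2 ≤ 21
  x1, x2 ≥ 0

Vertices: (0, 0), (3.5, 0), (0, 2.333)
(3.5, 0) with z = -28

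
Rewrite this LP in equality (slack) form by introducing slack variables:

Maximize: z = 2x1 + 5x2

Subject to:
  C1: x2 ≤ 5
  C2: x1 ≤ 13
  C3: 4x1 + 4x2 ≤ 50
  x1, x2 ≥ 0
max z = 2x1 + 5x2

s.t.
  x2 + s1 = 5
  x1 + s2 = 13
  4x1 + 4x2 + s3 = 50
  x1, x2, s1, s2, s3 ≥ 0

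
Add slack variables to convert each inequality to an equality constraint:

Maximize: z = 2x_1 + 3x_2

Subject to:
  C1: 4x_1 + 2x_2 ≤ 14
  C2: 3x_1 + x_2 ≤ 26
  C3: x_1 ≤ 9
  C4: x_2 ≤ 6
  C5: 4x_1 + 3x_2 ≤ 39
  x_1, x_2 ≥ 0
max z = 2x_1 + 3x_2

s.t.
  4x_1 + 2x_2 + s1 = 14
  3x_1 + x_2 + s2 = 26
  x_1 + s3 = 9
  x_2 + s4 = 6
  4x_1 + 3x_2 + s5 = 39
  x_1, x_2, s1, s2, s3, s4, s5 ≥ 0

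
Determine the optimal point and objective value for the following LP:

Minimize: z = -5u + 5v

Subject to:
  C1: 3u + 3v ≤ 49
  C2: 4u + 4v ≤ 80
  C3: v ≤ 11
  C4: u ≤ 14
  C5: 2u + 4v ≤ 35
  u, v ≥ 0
u = 14, v = 0, z = -70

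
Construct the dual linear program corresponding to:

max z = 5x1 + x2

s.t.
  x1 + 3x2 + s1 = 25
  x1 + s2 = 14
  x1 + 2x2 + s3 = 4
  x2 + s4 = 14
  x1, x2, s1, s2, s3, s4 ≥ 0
Minimize: z = 25y1 + 14y2 + 4y3 + 14y4

Subject to:
  C1: -y1 - y2 - y3 ≤ -5
  C2: -3y1 - 2y3 - y4 ≤ -1
  y1, y2, y3, y4 ≥ 0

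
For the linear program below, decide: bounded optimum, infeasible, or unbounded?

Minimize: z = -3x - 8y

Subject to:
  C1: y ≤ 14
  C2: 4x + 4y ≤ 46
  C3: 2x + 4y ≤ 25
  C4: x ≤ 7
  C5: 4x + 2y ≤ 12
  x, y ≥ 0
The point (0, 6) satisfies every constraint, so the LP is feasible; the constraints give x ≤ 7 and y ≤ 14, which with x, y ≥ 0 keep the feasible region inside a bounded box. A feasible, bounded LP attains a finite optimum at a vertex.

Evaluating z = -3x - 8y at each vertex:
  (0, 0): z = 0
  (3, 0): z = -9
  (0, 6): z = -48

Bounded optimum: z* = -48 at (0, 6).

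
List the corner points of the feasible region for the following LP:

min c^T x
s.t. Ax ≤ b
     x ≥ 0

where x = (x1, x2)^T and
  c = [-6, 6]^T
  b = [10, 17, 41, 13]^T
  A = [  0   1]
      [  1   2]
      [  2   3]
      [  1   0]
Each vertex is the intersection of two constraint boundaries that also satisfies all remaining constraints:
  x1 = 0 and x2 = 0 → (0, 0)
  x1 = 13 and x2 = 0 → (13, 0)
  x1 + 2x2 = 17 and x1 = 13 → (13, 2)
  x1 + 2x2 = 17 and x1 = 0 → (0, 8.5)

Vertices: (0, 0), (13, 0), (13, 2), (0, 8.5)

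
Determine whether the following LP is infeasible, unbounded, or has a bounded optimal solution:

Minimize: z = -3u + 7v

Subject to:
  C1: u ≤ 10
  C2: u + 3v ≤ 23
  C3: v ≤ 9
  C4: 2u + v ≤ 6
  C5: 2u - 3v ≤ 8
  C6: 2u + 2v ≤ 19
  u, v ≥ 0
The point (3, 0) satisfies every constraint, so the LP is feasible; the constraints give u ≤ 10 and v ≤ 9, which with u, v ≥ 0 keep the feasible region inside a bounded box. A feasible, bounded LP attains a finite optimum at a vertex.

Evaluating z = -3u + 7v at each vertex:
  (0, 0): z = 0
  (3, 0): z = -9
  (0, 6): z = 42

Bounded optimum: z* = -9 at (3, 0).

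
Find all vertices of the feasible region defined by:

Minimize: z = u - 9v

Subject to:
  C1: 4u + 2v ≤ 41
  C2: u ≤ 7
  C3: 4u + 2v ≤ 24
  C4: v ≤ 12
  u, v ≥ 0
Each vertex is the intersection of two constraint boundaries that also satisfies all remaining constraints:
  u = 0 and v = 0 → (0, 0)
  4u + 2v = 24 and v = 0 → (6, 0)
  4u + 2v = 24 and v = 12 → (0, 12)

Vertices: (0, 0), (6, 0), (0, 12)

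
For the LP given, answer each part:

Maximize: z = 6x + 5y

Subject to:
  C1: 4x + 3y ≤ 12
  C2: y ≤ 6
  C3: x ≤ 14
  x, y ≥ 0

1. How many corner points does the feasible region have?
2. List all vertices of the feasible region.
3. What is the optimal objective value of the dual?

1. 3
2. (0, 0), (3, 0), (0, 4)
3. 20 (by strong duality, equal to the primal optimum)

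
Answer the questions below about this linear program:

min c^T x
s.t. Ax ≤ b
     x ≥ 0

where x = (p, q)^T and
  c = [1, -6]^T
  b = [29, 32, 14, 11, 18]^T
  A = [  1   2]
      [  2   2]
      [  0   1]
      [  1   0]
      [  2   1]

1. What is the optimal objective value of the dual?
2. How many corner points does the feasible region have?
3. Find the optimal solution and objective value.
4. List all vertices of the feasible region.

1. -84 (by strong duality, equal to the primal optimum)
2. 5
3. p = 0, q = 14, z = -84
4. (0, 0), (9, 0), (2.333, 13.33), (1, 14), (0, 14)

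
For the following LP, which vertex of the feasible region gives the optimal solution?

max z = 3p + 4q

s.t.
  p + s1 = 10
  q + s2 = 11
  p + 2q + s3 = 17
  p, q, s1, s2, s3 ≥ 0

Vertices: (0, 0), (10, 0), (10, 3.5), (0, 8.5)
Evaluating z = 3p + 4q at each vertex:
  (0, 0): z = 0
  (10, 0): z = 30
  (10, 3.5): z = 44
  (0, 8.5): z = 34

The largest value is z = 44, attained at (10, 3.5).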